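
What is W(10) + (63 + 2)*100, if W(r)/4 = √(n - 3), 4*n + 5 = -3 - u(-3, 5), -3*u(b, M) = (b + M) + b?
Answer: 6500 + 2*I*√183/3 ≈ 6500.0 + 9.0185*I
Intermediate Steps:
u(b, M) = -2*b/3 - M/3 (u(b, M) = -((b + M) + b)/3 = -((M + b) + b)/3 = -(M + 2*b)/3 = -2*b/3 - M/3)
n = -25/12 (n = -5/4 + (-3 - (-⅔*(-3) - ⅓*5))/4 = -5/4 + (-3 - (2 - 5/3))/4 = -5/4 + (-3 - 1*⅓)/4 = -5/4 + (-3 - ⅓)/4 = -5/4 + (¼)*(-10/3) = -5/4 - ⅚ = -25/12 ≈ -2.0833)
W(r) = 2*I*√183/3 (W(r) = 4*√(-25/12 - 3) = 4*√(-61/12) = 4*(I*√183/6) = 2*I*√183/3)
W(10) + (63 + 2)*100 = 2*I*√183/3 + (63 + 2)*100 = 2*I*√183/3 + 65*100 = 2*I*√183/3 + 6500 = 6500 + 2*I*√183/3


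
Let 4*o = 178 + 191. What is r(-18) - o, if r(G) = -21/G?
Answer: -1093/12 ≈ -91.083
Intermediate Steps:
o = 369/4 (o = (178 + 191)/4 = (¼)*369 = 369/4 ≈ 92.250)
r(-18) - o = -21/(-18) - 1*369/4 = -21*(-1/18) - 369/4 = 7/6 - 369/4 = -1093/12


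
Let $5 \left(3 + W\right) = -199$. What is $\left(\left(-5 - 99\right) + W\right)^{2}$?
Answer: $\frac{538756}{25} \approx 21550.0$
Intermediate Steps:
$W = - \frac{214}{5}$ ($W = -3 + \frac{1}{5} \left(-199\right) = -3 - \frac{199}{5} = - \frac{214}{5} \approx -42.8$)
$\left(\left(-5 - 99\right) + W\right)^{2} = \left(\left(-5 - 99\right) - \frac{214}{5}\right)^{2} = \left(-104 - \frac{214}{5}\right)^{2} = \left(- \frac{734}{5}\right)^{2} = \frac{538756}{25}$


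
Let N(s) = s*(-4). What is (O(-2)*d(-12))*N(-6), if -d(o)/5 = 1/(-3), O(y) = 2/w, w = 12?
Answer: 20/3 ≈ 6.6667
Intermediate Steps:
O(y) = ⅙ (O(y) = 2/12 = 2*(1/12) = ⅙)
d(o) = 5/3 (d(o) = -5/(-3) = -5*(-⅓) = 5/3)
N(s) = -4*s
(O(-2)*d(-12))*N(-6) = ((⅙)*(5/3))*(-4*(-6)) = (5/18)*24 = 20/3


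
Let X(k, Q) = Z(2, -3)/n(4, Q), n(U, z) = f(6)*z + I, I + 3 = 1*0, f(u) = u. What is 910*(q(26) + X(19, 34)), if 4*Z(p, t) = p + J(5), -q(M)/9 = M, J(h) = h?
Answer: -85598695/402 ≈ -2.1293e+5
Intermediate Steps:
I = -3 (I = -3 + 1*0 = -3 + 0 = -3)
q(M) = -9*M
n(U, z) = -3 + 6*z (n(U, z) = 6*z - 3 = -3 + 6*z)
Z(p, t) = 5/4 + p/4 (Z(p, t) = (p + 5)/4 = (5 + p)/4 = 5/4 + p/4)
X(k, Q) = 7/(4*(-3 + 6*Q)) (X(k, Q) = (5/4 + (1/4)*2)/(-3 + 6*Q) = (5/4 + 1/2)/(-3 + 6*Q) = 7/(4*(-3 + 6*Q)))
910*(q(26) + X(19, 34)) = 910*(-9*26 + 7/(12*(-1 + 2*34))) = 910*(-234 + 7/(12*(-1 + 68))) = 910*(-234 + (7/12)/67) = 910*(-234 + (7/12)*(1/67)) = 910*(-234 + 7/804) = 910*(-188129/804) = -85598695/402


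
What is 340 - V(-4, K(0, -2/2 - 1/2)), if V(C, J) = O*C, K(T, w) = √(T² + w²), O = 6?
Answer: 364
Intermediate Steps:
V(C, J) = 6*C
340 - V(-4, K(0, -2/2 - 1/2)) = 340 - 6*(-4) = 340 - 1*(-24) = 340 + 24 = 364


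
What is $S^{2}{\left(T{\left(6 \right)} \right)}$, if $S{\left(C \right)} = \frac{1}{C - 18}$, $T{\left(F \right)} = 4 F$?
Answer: $\frac{1}{36} \approx 0.027778$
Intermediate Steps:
$S{\left(C \right)} = \frac{1}{-18 + C}$
$S^{2}{\left(T{\left(6 \right)} \right)} = \left(\frac{1}{-18 + 4 \cdot 6}\right)^{2} = \left(\frac{1}{-18 + 24}\right)^{2} = \left(\frac{1}{6}\right)^{2} = \frac{1}{36}$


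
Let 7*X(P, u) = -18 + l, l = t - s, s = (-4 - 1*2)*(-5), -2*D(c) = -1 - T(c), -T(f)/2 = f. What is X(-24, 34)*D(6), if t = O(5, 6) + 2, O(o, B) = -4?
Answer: 275/7 ≈ 39.286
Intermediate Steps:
T(f) = -2*f
t = -2 (t = -4 + 2 = -2)
D(c) = 1/2 - c (D(c) = -(-1 - (-2)*c)/2 = -(-1 + 2*c)/2 = 1/2 - c)
s = 30 (s = (-4 - 2)*(-5) = -6*(-5) = 30)
l = -32 (l = -2 - 1*30 = -2 - 30 = -32)
X(P, u) = -50/7 (X(P, u) = (-18 - 32)/7 = (1/7)*(-50) = -50/7)
X(-24, 34)*D(6) = -50*(1/2 - 1*6)/7 = -50*(1/2 - 6)/7 = -50/7*(-11/2) = 275/7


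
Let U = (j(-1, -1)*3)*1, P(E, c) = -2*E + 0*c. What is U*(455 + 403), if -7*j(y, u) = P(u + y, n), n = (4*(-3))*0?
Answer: -10296/7 ≈ -1470.9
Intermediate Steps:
n = 0 (n = -12*0 = 0)
P(E, c) = -2*E (P(E, c) = -2*E + 0 = -2*E)
j(y, u) = 2*u/7 + 2*y/7 (j(y, u) = -(-2)*(u + y)/7 = -(-2*u - 2*y)/7 = 2*u/7 + 2*y/7)
U = -12/7 (U = (((2/7)*(-1) + (2/7)*(-1))*3)*1 = ((-2/7 - 2/7)*3)*1 = -4/7*3*1 = -12/7*1 = -12/7 ≈ -1.7143)
U*(455 + 403) = -12*(455 + 403)/7 = -12/7*858 = -10296/7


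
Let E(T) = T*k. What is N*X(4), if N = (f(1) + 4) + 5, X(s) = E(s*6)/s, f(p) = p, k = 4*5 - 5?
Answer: 900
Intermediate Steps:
k = 15 (k = 20 - 5 = 15)
E(T) = 15*T (E(T) = T*15 = 15*T)
X(s) = 90 (X(s) = (15*(s*6))/s = (15*(6*s))/s = (90*s)/s = 90)
N = 10 (N = (1 + 4) + 5 = 5 + 5 = 10)
N*X(4) = 10*90 = 900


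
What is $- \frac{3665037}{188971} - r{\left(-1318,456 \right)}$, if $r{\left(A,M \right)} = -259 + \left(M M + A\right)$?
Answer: $- \frac{38999531626}{188971} \approx -2.0638 \cdot 10^{5}$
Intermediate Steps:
$r{\left(A,M \right)} = -259 + A + M^{2}$ ($r{\left(A,M \right)} = -259 + \left(M^{2} + A\right) = -259 + \left(A + M^{2}\right) = -259 + A + M^{2}$)
$- \frac{3665037}{188971} - r{\left(-1318,456 \right)} = - \frac{3665037}{188971} - \left(-259 - 1318 + 456^{2}\right) = \left(-3665037\right) \frac{1}{188971} - \left(-259 - 1318 + 207936\right) = - \frac{3665037}{188971} - 206359 = - \frac{38999531626}{188971}$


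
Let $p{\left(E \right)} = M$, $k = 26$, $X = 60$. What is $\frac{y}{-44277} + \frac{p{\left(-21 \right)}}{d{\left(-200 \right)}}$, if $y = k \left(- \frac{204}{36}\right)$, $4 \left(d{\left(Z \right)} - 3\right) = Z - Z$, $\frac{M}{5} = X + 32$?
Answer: $\frac{20367862}{132831} \approx 153.34$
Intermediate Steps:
$M = 460$ ($M = 5 \left(60 + 32\right) = 5 \cdot 92 = 460$)
$p{\left(E \right)} = 460$
$d{\left(Z \right)} = 3$ ($d{\left(Z \right)} = 3 + \frac{Z - Z}{4} = 3 + \frac{1}{4} \cdot 0 = 3 + 0 = 3$)
$y = - \frac{442}{3}$ ($y = 26 \left(- \frac{204}{36}\right) = 26 \left(\left(-204\right) \frac{1}{36}\right) = 26 \left(- \frac{17}{3}\right) = - \frac{442}{3} \approx -147.33$)
$\frac{y}{-44277} + \frac{p{\left(-21 \right)}}{d{\left(-200 \right)}} = - \frac{442}{3 \left(-44277\right)} + \frac{460}{3} = \left(- \frac{442}{3}\right) \left(- \frac{1}{44277}\right) + 460 \cdot \frac{1}{3} = \frac{442}{132831} + \frac{460}{3} = \frac{20367862}{132831}$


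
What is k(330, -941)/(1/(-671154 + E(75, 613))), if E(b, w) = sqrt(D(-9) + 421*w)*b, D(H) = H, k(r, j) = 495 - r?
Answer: -104453910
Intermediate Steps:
E(b, w) = b*sqrt(-9 + 421*w) (E(b, w) = sqrt(-9 + 421*w)*b = b*sqrt(-9 + 421*w))
k(330, -941)/(1/(-671154 + E(75, 613))) = (495 - 1*330)/(1/(-671154 + 75*sqrt(-9 + 421*613))) = (495 - 330)/(1/(-671154 + 75*sqrt(-9 + 258073))) = 165/(1/(-671154 + 75*sqrt(258064))) = 165/(1/(-671154 + 75*508)) = 165/(1/(-671154 + 38100)) = 165/(1/(-633054)) = 165/(-1/633054) = 165*(-633054) = -104453910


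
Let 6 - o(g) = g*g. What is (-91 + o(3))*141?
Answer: -13254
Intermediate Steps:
o(g) = 6 - g² (o(g) = 6 - g*g = 6 - g²)
(-91 + o(3))*141 = (-91 + (6 - 1*3²))*141 = (-91 + (6 - 1*9))*141 = (-91 + (6 - 9))*141 = (-91 - 3)*141 = -94*141 = -13254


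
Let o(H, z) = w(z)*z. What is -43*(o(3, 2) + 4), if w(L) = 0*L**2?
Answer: -172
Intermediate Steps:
w(L) = 0
o(H, z) = 0 (o(H, z) = 0*z = 0)
-43*(o(3, 2) + 4) = -43*(0 + 4) = -43*4 = -172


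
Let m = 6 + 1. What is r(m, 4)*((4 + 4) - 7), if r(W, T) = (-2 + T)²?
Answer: 4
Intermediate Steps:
m = 7
r(m, 4)*((4 + 4) - 7) = (-2 + 4)²*((4 + 4) - 7) = 2²*(8 - 7) = 4*1 = 4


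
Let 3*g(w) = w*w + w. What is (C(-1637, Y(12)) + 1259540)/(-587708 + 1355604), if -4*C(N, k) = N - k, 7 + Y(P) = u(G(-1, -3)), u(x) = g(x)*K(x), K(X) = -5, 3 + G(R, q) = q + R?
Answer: 629965/383948 ≈ 1.6408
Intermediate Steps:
G(R, q) = -3 + R + q (G(R, q) = -3 + (q + R) = -3 + (R + q) = -3 + R + q)
g(w) = w/3 + w²/3 (g(w) = (w*w + w)/3 = (w² + w)/3 = (w + w²)/3 = w/3 + w²/3)
u(x) = -5*x*(1 + x)/3 (u(x) = (x*(1 + x)/3)*(-5) = -5*x*(1 + x)/3)
Y(P) = -77 (Y(P) = -7 - 5*(-3 - 1 - 3)*(1 + (-3 - 1 - 3))/3 = -7 - 5/3*(-7)*(1 - 7) = -7 - 5/3*(-7)*(-6) = -7 - 70 = -77)
C(N, k) = -N/4 + k/4 (C(N, k) = -(N - k)/4 = -N/4 + k/4)
(C(-1637, Y(12)) + 1259540)/(-587708 + 1355604) = ((-¼*(-1637) + (¼)*(-77)) + 1259540)/(-587708 + 1355604) = ((1637/4 - 77/4) + 1259540)/767896 = (390 + 1259540)*(1/767896) = 1259930*(1/767896) = 629965/383948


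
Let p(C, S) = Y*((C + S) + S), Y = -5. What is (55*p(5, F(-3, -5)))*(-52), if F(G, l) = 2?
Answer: 128700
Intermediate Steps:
p(C, S) = -10*S - 5*C (p(C, S) = -5*((C + S) + S) = -5*(C + 2*S) = -10*S - 5*C)
(55*p(5, F(-3, -5)))*(-52) = (55*(-10*2 - 5*5))*(-52) = (55*(-20 - 25))*(-52) = (55*(-45))*(-52) = -2475*(-52) = 128700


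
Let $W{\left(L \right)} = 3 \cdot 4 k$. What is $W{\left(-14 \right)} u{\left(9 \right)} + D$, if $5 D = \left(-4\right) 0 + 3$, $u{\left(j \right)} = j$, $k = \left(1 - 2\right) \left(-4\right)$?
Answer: $\frac{2163}{5} \approx 432.6$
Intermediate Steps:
$k = 4$ ($k = \left(-1\right) \left(-4\right) = 4$)
$W{\left(L \right)} = 48$ ($W{\left(L \right)} = 3 \cdot 4 \cdot 4 = 12 \cdot 4 = 48$)
$D = \frac{3}{5}$ ($D = \frac{\left(-4\right) 0 + 3}{5} = \frac{0 + 3}{5} = \frac{1}{5} \cdot 3 = \frac{3}{5} \approx 0.6$)
$W{\left(-14 \right)} u{\left(9 \right)} + D = 48 \cdot 9 + \frac{3}{5} = 432 + \frac{3}{5} = \frac{2163}{5}$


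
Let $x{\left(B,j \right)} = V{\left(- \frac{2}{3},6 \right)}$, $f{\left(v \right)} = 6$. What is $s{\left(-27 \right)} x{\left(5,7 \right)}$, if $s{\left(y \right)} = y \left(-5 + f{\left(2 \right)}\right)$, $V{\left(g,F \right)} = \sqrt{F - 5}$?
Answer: $-27$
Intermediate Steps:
$V{\left(g,F \right)} = \sqrt{-5 + F}$
$x{\left(B,j \right)} = 1$ ($x{\left(B,j \right)} = \sqrt{-5 + 6} = \sqrt{1} = 1$)
$s{\left(y \right)} = y$ ($s{\left(y \right)} = y \left(-5 + 6\right) = y 1 = y$)
$s{\left(-27 \right)} x{\left(5,7 \right)} = \left(-27\right) 1 = -27$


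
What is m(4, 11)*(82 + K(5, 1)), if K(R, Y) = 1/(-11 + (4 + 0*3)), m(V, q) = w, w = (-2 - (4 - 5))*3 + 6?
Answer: 1719/7 ≈ 245.57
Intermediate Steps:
w = 3 (w = (-2 - 1*(-1))*3 + 6 = (-2 + 1)*3 + 6 = -1*3 + 6 = -3 + 6 = 3)
m(V, q) = 3
K(R, Y) = -⅐ (K(R, Y) = 1/(-11 + (4 + 0)) = 1/(-11 + 4) = 1/(-7) = -⅐)
m(4, 11)*(82 + K(5, 1)) = 3*(82 - ⅐) = 3*(573/7) = 1719/7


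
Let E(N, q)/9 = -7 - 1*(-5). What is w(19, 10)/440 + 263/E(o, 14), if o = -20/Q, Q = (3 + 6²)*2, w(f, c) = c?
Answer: -5777/396 ≈ -14.588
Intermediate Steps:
Q = 78 (Q = (3 + 36)*2 = 39*2 = 78)
o = -10/39 (o = -20/78 = -20*1/78 = -10/39 ≈ -0.25641)
E(N, q) = -18 (E(N, q) = 9*(-7 - 1*(-5)) = 9*(-7 + 5) = 9*(-2) = -18)
w(19, 10)/440 + 263/E(o, 14) = 10/440 + 263/(-18) = 10*(1/440) + 263*(-1/18) = 1/44 - 263/18 = -5777/396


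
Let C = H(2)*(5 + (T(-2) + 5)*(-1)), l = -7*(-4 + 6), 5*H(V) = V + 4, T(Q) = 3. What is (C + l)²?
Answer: 7744/25 ≈ 309.76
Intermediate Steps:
H(V) = ⅘ + V/5 (H(V) = (V + 4)/5 = (4 + V)/5 = ⅘ + V/5)
l = -14 (l = -7*2 = -14)
C = -18/5 (C = (⅘ + (⅕)*2)*(5 + (3 + 5)*(-1)) = (⅘ + ⅖)*(5 + 8*(-1)) = 6*(5 - 8)/5 = (6/5)*(-3) = -18/5 ≈ -3.6000)
(C + l)² = (-18/5 - 14)² = (-88/5)² = 7744/25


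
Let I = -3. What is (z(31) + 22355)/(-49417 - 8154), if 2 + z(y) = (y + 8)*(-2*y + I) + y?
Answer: -19849/57571 ≈ -0.34477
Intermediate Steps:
z(y) = -2 + y + (-3 - 2*y)*(8 + y) (z(y) = -2 + ((y + 8)*(-2*y - 3) + y) = -2 + ((8 + y)*(-3 - 2*y) + y) = -2 + ((-3 - 2*y)*(8 + y) + y) = -2 + (y + (-3 - 2*y)*(8 + y)) = -2 + y + (-3 - 2*y)*(8 + y))
(z(31) + 22355)/(-49417 - 8154) = ((-26 - 18*31 - 2*31**2) + 22355)/(-49417 - 8154) = ((-26 - 558 - 2*961) + 22355)/(-57571) = ((-26 - 558 - 1922) + 22355)*(-1/57571) = (-2506 + 22355)*(-1/57571) = 19849*(-1/57571) = -19849/57571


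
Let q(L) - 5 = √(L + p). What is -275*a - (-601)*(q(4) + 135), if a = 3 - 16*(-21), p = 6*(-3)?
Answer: -9085 + 601*I*√14 ≈ -9085.0 + 2248.7*I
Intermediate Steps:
p = -18
q(L) = 5 + √(-18 + L) (q(L) = 5 + √(L - 18) = 5 + √(-18 + L))
a = 339 (a = 3 + 336 = 339)
-275*a - (-601)*(q(4) + 135) = -275*339 - (-601)*((5 + √(-18 + 4)) + 135) = -93225 - (-601)*((5 + √(-14)) + 135) = -93225 - (-601)*((5 + I*√14) + 135) = -93225 - (-601)*(140 + I*√14) = -93225 - (-84140 - 601*I*√14) = -93225 + (84140 + 601*I*√14) = -9085 + 601*I*√14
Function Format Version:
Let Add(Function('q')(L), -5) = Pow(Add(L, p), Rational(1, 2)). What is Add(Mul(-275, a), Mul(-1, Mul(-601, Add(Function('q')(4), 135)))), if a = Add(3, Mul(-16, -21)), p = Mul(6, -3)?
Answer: Add(-9085, Mul(601, I, Pow(14, Rational(1, 2)))) ≈ Add(-9085.0, Mul(2248.7, I))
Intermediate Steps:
p = -18
Function('q')(L) = Add(5, Pow(Add(-18, L), Rational(1, 2))) (Function('q')(L) = Add(5, Pow(Add(L, -18), Rational(1, 2))) = Add(5, Pow(Add(-18, L), Rational(1, 2))))
a = 339 (a = Add(3, 336) = 339)
Add(Mul(-275, a), Mul(-1, Mul(-601, Add(Function('q')(4), 135)))) = Add(Mul(-275, 339), Mul(-1, Mul(-601, Add(Add(5, Pow(Add(-18, 4), Rational(1, 2))), 135)))) = Add(-93225, Mul(-1, Mul(-601, Add(Add(5, Pow(-14, Rational(1, 2))), 135)))) = Add(-93225, Mul(-1, Mul(-601, Add(Add(5, Mul(I, Pow(14, Rational(1, 2)))), 135)))) = Add(-93225, Mul(-1, Mul(-601, Add(140, Mul(I, Pow(14, Rational(1, 2))))))) = Add(-93225, Mul(-1, Add(-84140, Mul(-601, I, Pow(14, Rational(1, 2)))))) = Add(-93225, Add(84140, Mul(601, I, Pow(14, Rational(1, 2))))) = Add(-9085, Mul(601, I, Pow(14, Rational(1, 2))))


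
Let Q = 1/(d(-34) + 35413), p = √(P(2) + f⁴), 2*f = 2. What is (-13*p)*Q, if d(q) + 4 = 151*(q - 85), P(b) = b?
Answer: -13*√3/17440 ≈ -0.0012911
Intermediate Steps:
f = 1 (f = (½)*2 = 1)
d(q) = -12839 + 151*q (d(q) = -4 + 151*(q - 85) = -4 + 151*(-85 + q) = -4 + (-12835 + 151*q) = -12839 + 151*q)
p = √3 (p = √(2 + 1⁴) = √(2 + 1) = √3 ≈ 1.7320)
Q = 1/17440 (Q = 1/((-12839 + 151*(-34)) + 35413) = 1/((-12839 - 5134) + 35413) = 1/(-17973 + 35413) = 1/17440 ≈ 5.7339e-5)
(-13*p)*Q = -13*√3*(1/17440) = -13*√3/17440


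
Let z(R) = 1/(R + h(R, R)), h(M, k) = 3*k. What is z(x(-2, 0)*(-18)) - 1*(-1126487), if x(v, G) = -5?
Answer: 405535321/360 ≈ 1.1265e+6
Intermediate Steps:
z(R) = 1/(4*R) (z(R) = 1/(R + 3*R) = 1/(4*R))
z(x(-2, 0)*(-18)) - 1*(-1126487) = 1/(4*((-5*(-18)))) - 1*(-1126487) = (1/4)/90 + 1126487 = (1/4)*(1/90) + 1126487 = 1/360 + 1126487 = 405535321/360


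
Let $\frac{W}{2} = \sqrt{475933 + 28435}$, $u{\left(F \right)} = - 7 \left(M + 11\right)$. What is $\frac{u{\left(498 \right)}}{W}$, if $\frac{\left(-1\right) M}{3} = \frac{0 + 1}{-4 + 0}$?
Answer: $- \frac{329 \sqrt{31523}}{1008736} \approx -0.057907$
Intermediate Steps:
$M = \frac{3}{4}$ ($M = - 3 \frac{0 + 1}{-4 + 0} = - 3 \cdot 1 \frac{1}{-4} = - 3 \cdot 1 \left(- \frac{1}{4}\right) = \left(-3\right) \left(- \frac{1}{4}\right) = \frac{3}{4} \approx 0.75$)
$u{\left(F \right)} = - \frac{329}{4}$ ($u{\left(F \right)} = - 7 \left(\frac{3}{4} + 11\right) = \left(-7\right) \frac{47}{4} = - \frac{329}{4}$)
$W = 8 \sqrt{31523}$ ($W = 2 \sqrt{475933 + 28435} = 2 \sqrt{504368} = 2 \cdot 4 \sqrt{31523} = 8 \sqrt{31523} \approx 1420.4$)
$\frac{u{\left(498 \right)}}{W} = - \frac{329}{4 \cdot 8 \sqrt{31523}} = - \frac{329 \frac{\sqrt{31523}}{252184}}{4} = - \frac{329 \sqrt{31523}}{1008736}$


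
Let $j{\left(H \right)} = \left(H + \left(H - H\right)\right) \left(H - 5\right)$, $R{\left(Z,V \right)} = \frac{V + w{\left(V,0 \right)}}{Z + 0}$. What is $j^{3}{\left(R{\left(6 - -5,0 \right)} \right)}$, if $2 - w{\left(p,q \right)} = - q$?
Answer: $- \frac{1191016}{1771561} \approx -0.6723$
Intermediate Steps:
$w{\left(p,q \right)} = 2 + q$ ($w{\left(p,q \right)} = 2 - - q = 2 + q$)
$R{\left(Z,V \right)} = \frac{2 + V}{Z}$ ($R{\left(Z,V \right)} = \frac{V + \left(2 + 0\right)}{Z + 0} = \frac{V + 2}{Z} = \frac{2 + V}{Z}$)
$j{\left(H \right)} = H \left(-5 + H\right)$ ($j{\left(H \right)} = \left(H + 0\right) \left(-5 + H\right) = H \left(-5 + H\right)$)
$j^{3}{\left(R{\left(6 - -5,0 \right)} \right)} = \left(\frac{2 + 0}{6 - -5} \left(-5 + \frac{2 + 0}{6 - -5}\right)\right)^{3} = \left(\frac{1}{6 + 5} \cdot 2 \left(-5 + \frac{1}{6 + 5} \cdot 2\right)\right)^{3} = \left(\frac{1}{11} \cdot 2 \left(-5 + \frac{1}{11} \cdot 2\right)\right)^{3} = \left(\frac{2 \left(-5 + \frac{2}{11}\right)}{11}\right)^{3} = \left(\frac{2}{11} \left(- \frac{53}{11}\right)\right)^{3} = \left(- \frac{106}{121}\right)^{3} = - \frac{1191016}{1771561}$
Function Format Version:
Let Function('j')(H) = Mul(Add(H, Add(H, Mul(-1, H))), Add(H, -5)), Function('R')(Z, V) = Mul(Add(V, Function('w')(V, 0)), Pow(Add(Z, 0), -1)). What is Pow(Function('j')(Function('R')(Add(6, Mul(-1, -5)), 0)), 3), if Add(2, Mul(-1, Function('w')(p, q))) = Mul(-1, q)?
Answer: Rational(-1191016, 1771561) ≈ -0.67230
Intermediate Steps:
Function('w')(p, q) = Add(2, q) (Function('w')(p, q) = Add(2, Mul(-1, Mul(-1, q))) = Add(2, q))
Function('R')(Z, V) = Mul(Pow(Z, -1), Add(2, V)) (Function('R')(Z, V) = Mul(Add(V, Add(2, 0)), Pow(Add(Z, 0), -1)) = Mul(Add(V, 2), Pow(Z, -1)) = Mul(Add(2, V), Pow(Z, -1)) = Mul(Pow(Z, -1), Add(2, V)))
Function('j')(H) = Mul(H, Add(-5, H)) (Function('j')(H) = Mul(Add(H, 0), Add(-5, H)) = Mul(H, Add(-5, H)))
Pow(Function('j')(Function('R')(Add(6, Mul(-1, -5)), 0)), 3) = Pow(Mul(Mul(Pow(Add(6, Mul(-1, -5)), -1), Add(2, 0)), Add(-5, Mul(Pow(Add(6, Mul(-1, -5)), -1), Add(2, 0)))), 3) = Pow(Mul(Mul(Pow(Add(6, 5), -1), 2), Add(-5, Mul(Pow(Add(6, 5), -1), 2))), 3) = Pow(Mul(Mul(Pow(11, -1), 2), Add(-5, Mul(Pow(11, -1), 2))), 3) = Pow(Mul(Mul(Rational(1, 11), 2), Add(-5, Mul(Rational(1, 11), 2))), 3) = Pow(Mul(Rational(2, 11), Add(-5, Rational(2, 11))), 3) = Pow(Mul(Rational(2, 11), Rational(-53, 11)), 3) = Pow(Rational(-106, 121), 3) = Rational(-1191016, 1771561)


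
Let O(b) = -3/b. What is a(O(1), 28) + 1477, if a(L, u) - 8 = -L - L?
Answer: 1491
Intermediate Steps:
a(L, u) = 8 - 2*L (a(L, u) = 8 + (-L - L) = 8 - 2*L)
a(O(1), 28) + 1477 = (8 - (-6)/1) + 1477 = (8 - (-6)) + 1477 = (8 - 2*(-3)) + 1477 = (8 + 6) + 1477 = 14 + 1477 = 1491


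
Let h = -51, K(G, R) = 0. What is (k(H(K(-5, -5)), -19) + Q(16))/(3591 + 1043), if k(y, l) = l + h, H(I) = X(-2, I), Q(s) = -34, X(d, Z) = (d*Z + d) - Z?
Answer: -52/2317 ≈ -0.022443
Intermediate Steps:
X(d, Z) = d - Z + Z*d (X(d, Z) = (Z*d + d) - Z = (d + Z*d) - Z = d - Z + Z*d)
H(I) = -2 - 3*I (H(I) = -2 - I + I*(-2) = -2 - I - 2*I = -2 - 3*I)
k(y, l) = -51 + l (k(y, l) = l - 51 = -51 + l)
(k(H(K(-5, -5)), -19) + Q(16))/(3591 + 1043) = ((-51 - 19) - 34)/(3591 + 1043) = (-70 - 34)/4634 = -104*1/4634 = -52/2317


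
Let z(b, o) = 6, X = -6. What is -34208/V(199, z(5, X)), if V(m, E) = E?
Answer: -17104/3 ≈ -5701.3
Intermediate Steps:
-34208/V(199, z(5, X)) = -34208/6 = -34208*⅙ = -17104/3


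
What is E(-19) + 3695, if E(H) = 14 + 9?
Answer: 3718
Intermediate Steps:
E(H) = 23
E(-19) + 3695 = 23 + 3695 = 3718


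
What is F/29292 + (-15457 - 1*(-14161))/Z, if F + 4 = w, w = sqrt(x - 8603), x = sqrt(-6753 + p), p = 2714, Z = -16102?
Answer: 4737253/58957473 + sqrt(-8603 + I*sqrt(4039))/29292 ≈ 0.080362 + 0.0031665*I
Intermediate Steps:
x = I*sqrt(4039) (x = sqrt(-6753 + 2714) = sqrt(-4039) = I*sqrt(4039) ≈ 63.553*I)
w = sqrt(-8603 + I*sqrt(4039)) (w = sqrt(I*sqrt(4039) - 8603) = sqrt(-8603 + I*sqrt(4039)) ≈ 0.3426 + 92.753*I)
F = -4 + sqrt(-8603 + I*sqrt(4039)) ≈ -3.6574 + 92.753*I
F/29292 + (-15457 - 1*(-14161))/Z = (-4 + sqrt(-8603 + I*sqrt(4039)))/29292 + (-15457 - 1*(-14161))/(-16102) = (-4 + sqrt(-8603 + I*sqrt(4039)))*(1/29292) + (-15457 + 14161)*(-1/16102) = (-1/7323 + sqrt(-8603 + I*sqrt(4039))/29292) - 1296*(-1/16102) = (-1/7323 + sqrt(-8603 + I*sqrt(4039))/29292) + 648/8051 = 4737253/58957473 + sqrt(-8603 + I*sqrt(4039))/29292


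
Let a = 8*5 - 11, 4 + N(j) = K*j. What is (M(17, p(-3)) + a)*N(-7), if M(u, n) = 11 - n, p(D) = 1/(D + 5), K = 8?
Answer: -2370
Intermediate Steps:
N(j) = -4 + 8*j
p(D) = 1/(5 + D)
a = 29 (a = 40 - 11 = 29)
(M(17, p(-3)) + a)*N(-7) = ((11 - 1/(5 - 3)) + 29)*(-4 + 8*(-7)) = ((11 - 1/2) + 29)*(-4 - 56) = ((11 - 1*1/2) + 29)*(-60) = ((11 - 1/2) + 29)*(-60) = (21/2 + 29)*(-60) = (79/2)*(-60) = -2370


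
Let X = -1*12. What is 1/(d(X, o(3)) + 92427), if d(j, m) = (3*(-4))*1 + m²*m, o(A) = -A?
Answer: 1/92388 ≈ 1.0824e-5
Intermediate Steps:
X = -12
d(j, m) = -12 + m³ (d(j, m) = -12*1 + m³ = -12 + m³)
1/(d(X, o(3)) + 92427) = 1/((-12 + (-1*3)³) + 92427) = 1/((-12 + (-3)³) + 92427) = 1/((-12 - 27) + 92427) = 1/(-39 + 92427) = 1/92388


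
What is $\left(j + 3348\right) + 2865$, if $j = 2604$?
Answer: $8817$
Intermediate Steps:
$\left(j + 3348\right) + 2865 = \left(2604 + 3348\right) + 2865 = 5952 + 2865 = 8817$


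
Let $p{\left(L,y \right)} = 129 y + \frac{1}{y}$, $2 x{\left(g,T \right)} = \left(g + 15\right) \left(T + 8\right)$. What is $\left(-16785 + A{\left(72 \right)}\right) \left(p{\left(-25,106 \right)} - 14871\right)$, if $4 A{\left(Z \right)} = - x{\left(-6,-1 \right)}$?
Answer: $\frac{17045574183}{848} \approx 2.0101 \cdot 10^{7}$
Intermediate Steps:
$x{\left(g,T \right)} = \frac{\left(8 + T\right) \left(15 + g\right)}{2}$ ($x{\left(g,T \right)} = \frac{\left(g + 15\right) \left(T + 8\right)}{2} = \frac{\left(15 + g\right) \left(8 + T\right)}{2} = \frac{\left(8 + T\right) \left(15 + g\right)}{2}$)
$A{\left(Z \right)} = - \frac{63}{8}$ ($A{\left(Z \right)} = \frac{\left(-1\right) \left(60 + 4 \left(-6\right) + \frac{15}{2} \left(-1\right) + \frac{1}{2} \left(-1\right) \left(-6\right)\right)}{4} = \frac{\left(-1\right) \left(60 - 24 - \frac{15}{2} + 3\right)}{4} = \frac{\left(-1\right) \frac{63}{2}}{4} = \frac{1}{4} \left(- \frac{63}{2}\right) = - \frac{63}{8}$)
$p{\left(L,y \right)} = \frac{1}{y} + 129 y$
$\left(-16785 + A{\left(72 \right)}\right) \left(p{\left(-25,106 \right)} - 14871\right) = \left(-16785 - \frac{63}{8}\right) \left(\left(\frac{1}{106} + 129 \cdot 106\right) - 14871\right) = - \frac{134343 \left(\left(\frac{1}{106} + 13674\right) - 14871\right)}{8} = - \frac{134343 \left(\frac{1449445}{106} - 14871\right)}{8} = \left(- \frac{134343}{8}\right) \left(- \frac{126881}{106}\right) = \frac{17045574183}{848}$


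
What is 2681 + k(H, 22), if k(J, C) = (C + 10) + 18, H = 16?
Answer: 2731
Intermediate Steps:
k(J, C) = 28 + C (k(J, C) = (10 + C) + 18 = 28 + C)
2681 + k(H, 22) = 2681 + (28 + 22) = 2681 + 50 = 2731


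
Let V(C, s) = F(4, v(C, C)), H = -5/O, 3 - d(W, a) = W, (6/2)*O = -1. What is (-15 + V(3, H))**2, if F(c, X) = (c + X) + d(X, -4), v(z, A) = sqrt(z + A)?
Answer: 64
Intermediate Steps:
O = -1/3 (O = (1/3)*(-1) = -1/3 ≈ -0.33333)
d(W, a) = 3 - W
v(z, A) = sqrt(A + z)
H = 15 (H = -5/(-1/3) = -5*(-3) = 15)
F(c, X) = 3 + c (F(c, X) = (c + X) + (3 - X) = (X + c) + (3 - X) = 3 + c)
V(C, s) = 7 (V(C, s) = 3 + 4 = 7)
(-15 + V(3, H))**2 = (-15 + 7)**2 = (-8)**2 = 64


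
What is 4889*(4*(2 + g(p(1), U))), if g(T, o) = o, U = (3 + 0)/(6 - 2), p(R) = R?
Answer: 53779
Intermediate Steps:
U = ¾ (U = 3/4 = 3*(¼) = ¾ ≈ 0.75000)
4889*(4*(2 + g(p(1), U))) = 4889*(4*(2 + ¾)) = 4889*(4*(11/4)) = 4889*11 = 53779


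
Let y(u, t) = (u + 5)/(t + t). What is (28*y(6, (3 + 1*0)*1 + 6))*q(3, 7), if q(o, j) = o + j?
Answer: 1540/9 ≈ 171.11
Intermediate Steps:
q(o, j) = j + o
y(u, t) = (5 + u)/(2*t) (y(u, t) = (5 + u)/((2*t)) = (5 + u)*(1/(2*t)) = (5 + u)/(2*t))
(28*y(6, (3 + 1*0)*1 + 6))*q(3, 7) = (28*((5 + 6)/(2*((3 + 1*0)*1 + 6))))*(7 + 3) = (28*((½)*11/((3 + 0)*1 + 6)))*10 = (28*((½)*11/(3*1 + 6)))*10 = (28*((½)*11/(3 + 6)))*10 = (28*((½)*11/9))*10 = (28*((½)*(⅑)*11))*10 = (28*(11/18))*10 = (154/9)*10 = 1540/9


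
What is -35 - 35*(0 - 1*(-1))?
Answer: -70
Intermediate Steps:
-35 - 35*(0 - 1*(-1)) = -35 - 35*(0 + 1) = -35 - 35*1 = -35 - 35 = -70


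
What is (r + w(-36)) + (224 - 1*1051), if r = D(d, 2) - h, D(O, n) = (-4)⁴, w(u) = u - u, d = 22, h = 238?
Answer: -809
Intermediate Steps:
w(u) = 0
D(O, n) = 256
r = 18 (r = 256 - 1*238 = 256 - 238 = 18)
(r + w(-36)) + (224 - 1*1051) = (18 + 0) + (224 - 1*1051) = 18 + (224 - 1051) = 18 - 827 = -809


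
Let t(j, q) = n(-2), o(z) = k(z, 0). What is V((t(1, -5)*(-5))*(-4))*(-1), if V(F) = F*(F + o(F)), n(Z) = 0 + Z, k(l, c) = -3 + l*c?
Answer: -1720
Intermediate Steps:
k(l, c) = -3 + c*l
o(z) = -3 (o(z) = -3 + 0*z = -3 + 0 = -3)
n(Z) = Z
t(j, q) = -2
V(F) = F*(-3 + F) (V(F) = F*(F - 3) = F*(-3 + F))
V((t(1, -5)*(-5))*(-4))*(-1) = ((-2*(-5)*(-4))*(-3 - 2*(-5)*(-4)))*(-1) = ((10*(-4))*(-3 + 10*(-4)))*(-1) = -40*(-3 - 40)*(-1) = -40*(-43)*(-1) = 1720*(-1) = -1720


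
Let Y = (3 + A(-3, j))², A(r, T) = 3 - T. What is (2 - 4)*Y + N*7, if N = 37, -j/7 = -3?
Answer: -191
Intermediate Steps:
j = 21 (j = -7*(-3) = 21)
Y = 225 (Y = (3 + (3 - 1*21))² = (3 + (3 - 21))² = (3 - 18)² = (-15)² = 225)
(2 - 4)*Y + N*7 = (2 - 4)*225 + 37*7 = -2*225 + 259 = -450 + 259 = -191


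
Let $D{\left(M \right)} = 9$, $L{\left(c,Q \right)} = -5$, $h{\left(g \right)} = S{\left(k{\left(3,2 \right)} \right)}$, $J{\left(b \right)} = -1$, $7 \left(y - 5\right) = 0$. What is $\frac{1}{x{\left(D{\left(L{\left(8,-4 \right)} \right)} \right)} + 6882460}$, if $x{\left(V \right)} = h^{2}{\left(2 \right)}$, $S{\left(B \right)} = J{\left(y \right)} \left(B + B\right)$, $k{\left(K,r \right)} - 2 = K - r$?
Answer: $\frac{1}{6882496} \approx 1.453 \cdot 10^{-7}$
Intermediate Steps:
$y = 5$ ($y = 5 + \frac{1}{7} \cdot 0 = 5 + 0 = 5$)
$k{\left(K,r \right)} = 2 + K - r$ ($k{\left(K,r \right)} = 2 + \left(K - r\right) = 2 + K - r$)
$S{\left(B \right)} = - 2 B$ ($S{\left(B \right)} = - (B + B) = - 2 B$)
$h{\left(g \right)} = -6$ ($h{\left(g \right)} = - 2 \left(2 + 3 - 2\right) = \left(-2\right) 3 = -6$)
$x{\left(V \right)} = 36$ ($x{\left(V \right)} = \left(-6\right)^{2} = 36$)
$\frac{1}{x{\left(D{\left(L{\left(8,-4 \right)} \right)} \right)} + 6882460} = \frac{1}{36 + 6882460} = \frac{1}{6882496}$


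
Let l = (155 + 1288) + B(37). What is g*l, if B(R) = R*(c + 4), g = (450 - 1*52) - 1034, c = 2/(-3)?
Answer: -996188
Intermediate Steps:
c = -2/3 (c = 2*(-1/3) = -2/3 ≈ -0.66667)
g = -636 (g = (450 - 52) - 1034 = 398 - 1034 = -636)
B(R) = 10*R/3 (B(R) = R*(-2/3 + 4) = R*(10/3) = 10*R/3)
l = 4699/3 (l = (155 + 1288) + (10/3)*37 = 1443 + 370/3 = 4699/3 ≈ 1566.3)
g*l = -636*4699/3 = -996188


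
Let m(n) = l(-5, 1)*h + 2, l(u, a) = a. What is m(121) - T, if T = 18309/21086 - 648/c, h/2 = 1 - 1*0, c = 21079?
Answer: 1405615493/444471794 ≈ 3.1624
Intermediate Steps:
h = 2 (h = 2*(1 - 1*0) = 2*(1 + 0) = 2*1 = 2)
m(n) = 4 (m(n) = 1*2 + 2 = 2 + 2 = 4)
T = 372271683/444471794 (T = 18309/21086 - 648/21079 = 372271683/444471794 ≈ 0.83756)
m(121) - T = 4 - 1*372271683/444471794 = 4 - 372271683/444471794 = 1405615493/444471794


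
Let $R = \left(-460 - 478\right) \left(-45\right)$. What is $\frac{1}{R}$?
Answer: $\frac{1}{42210} \approx 2.3691 \cdot 10^{-5}$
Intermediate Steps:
$R = 42210$ ($R = \left(-938\right) \left(-45\right) = 42210$)
$\frac{1}{R} = \frac{1}{42210}$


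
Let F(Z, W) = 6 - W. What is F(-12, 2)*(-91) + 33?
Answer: -331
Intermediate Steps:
F(-12, 2)*(-91) + 33 = (6 - 1*2)*(-91) + 33 = (6 - 2)*(-91) + 33 = 4*(-91) + 33 = -364 + 33 = -331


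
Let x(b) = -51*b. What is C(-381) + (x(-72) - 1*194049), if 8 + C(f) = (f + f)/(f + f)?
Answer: -190384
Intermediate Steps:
C(f) = -7 (C(f) = -8 + (f + f)/(f + f) = -8 + (2*f)/((2*f)) = -8 + (2*f)*(1/(2*f)) = -8 + 1 = -7)
C(-381) + (x(-72) - 1*194049) = -7 + (-51*(-72) - 1*194049) = -7 + (3672 - 194049) = -7 - 190377 = -190384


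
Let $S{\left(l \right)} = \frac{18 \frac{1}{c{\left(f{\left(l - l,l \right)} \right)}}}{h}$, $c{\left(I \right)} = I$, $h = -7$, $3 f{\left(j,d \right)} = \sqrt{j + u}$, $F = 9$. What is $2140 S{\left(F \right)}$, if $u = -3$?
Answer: $\frac{38520 i \sqrt{3}}{7} \approx 9531.2 i$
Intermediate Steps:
$f{\left(j,d \right)} = \frac{\sqrt{-3 + j}}{3}$ ($f{\left(j,d \right)} = \frac{\sqrt{j - 3}}{3} = \frac{\sqrt{-3 + j}}{3}$)
$S{\left(l \right)} = \frac{18 i \sqrt{3}}{7}$ ($S{\left(l \right)} = \frac{18 \frac{1}{\frac{1}{3} \sqrt{-3 + \left(l - l\right)}}}{-7} = \frac{18}{\frac{1}{3} \sqrt{-3 + 0}} \left(- \frac{1}{7}\right) = \frac{18}{\frac{1}{3} \sqrt{-3}} \left(- \frac{1}{7}\right) = \frac{18}{\frac{1}{3} i \sqrt{3}} \left(- \frac{1}{7}\right) = 18 \left(- i \sqrt{3}\right) \left(- \frac{1}{7}\right) = - 18 i \sqrt{3} \left(- \frac{1}{7}\right) = \frac{18 i \sqrt{3}}{7}$)
$2140 S{\left(F \right)} = 2140 \frac{18 i \sqrt{3}}{7} = \frac{38520 i \sqrt{3}}{7}$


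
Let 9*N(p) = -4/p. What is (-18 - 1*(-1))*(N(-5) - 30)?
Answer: 22882/45 ≈ 508.49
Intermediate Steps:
N(p) = -4/(9*p) (N(p) = (-4/p)/9 = -4/(9*p))
(-18 - 1*(-1))*(N(-5) - 30) = (-18 - 1*(-1))*(-4/9/(-5) - 30) = (-18 + 1)*(-4/9*(-1/5) - 30) = -17*(4/45 - 30) = -17*(-1346/45) = 22882/45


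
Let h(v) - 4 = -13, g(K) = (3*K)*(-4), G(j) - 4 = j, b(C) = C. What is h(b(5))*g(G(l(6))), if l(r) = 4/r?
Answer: 504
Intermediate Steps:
G(j) = 4 + j
g(K) = -12*K
h(v) = -9 (h(v) = 4 - 13 = -9)
h(b(5))*g(G(l(6))) = -(-108)*(4 + 4/6) = -(-108)*(4 + 4*(⅙)) = -(-108)*(4 + ⅔) = -(-108)*14/3 = -9*(-56) = 504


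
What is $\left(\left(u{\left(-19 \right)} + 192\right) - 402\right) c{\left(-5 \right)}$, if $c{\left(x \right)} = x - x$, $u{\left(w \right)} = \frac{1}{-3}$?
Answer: $0$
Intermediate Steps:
$u{\left(w \right)} = - \frac{1}{3}$
$c{\left(x \right)} = 0$
$\left(\left(u{\left(-19 \right)} + 192\right) - 402\right) c{\left(-5 \right)} = \left(\left(- \frac{1}{3} + 192\right) - 402\right) 0 = \left(\frac{575}{3} - 402\right) 0 = \left(- \frac{631}{3}\right) 0 = 0$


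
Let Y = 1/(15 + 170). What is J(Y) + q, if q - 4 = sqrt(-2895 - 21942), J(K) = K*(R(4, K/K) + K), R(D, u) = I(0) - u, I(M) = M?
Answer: 136716/34225 + I*sqrt(24837) ≈ 3.9946 + 157.6*I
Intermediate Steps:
Y = 1/185 ≈ 0.0054054
R(D, u) = -u (R(D, u) = 0 - u = -u)
J(K) = K*(-1 + K) (J(K) = K*(-K/K + K) = K*(-1*1 + K) = K*(-1 + K))
q = 4 + I*sqrt(24837) (q = 4 + sqrt(-2895 - 21942) = 4 + sqrt(-24837) = 4 + I*sqrt(24837) ≈ 4.0 + 157.6*I)
J(Y) + q = (-1 + 1/185)/185 + (4 + I*sqrt(24837)) = (1/185)*(-184/185) + (4 + I*sqrt(24837)) = -184/34225 + (4 + I*sqrt(24837)) = 136716/34225 + I*sqrt(24837)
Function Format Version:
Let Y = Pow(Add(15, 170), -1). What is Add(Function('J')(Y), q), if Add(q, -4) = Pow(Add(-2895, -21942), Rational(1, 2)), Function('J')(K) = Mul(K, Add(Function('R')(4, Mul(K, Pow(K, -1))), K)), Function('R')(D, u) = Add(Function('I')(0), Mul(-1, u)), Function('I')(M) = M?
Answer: Add(Rational(136716, 34225), Mul(I, Pow(24837, Rational(1, 2)))) ≈ Add(3.9946, Mul(157.60, I))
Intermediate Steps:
Y = Rational(1, 185) (Y = Pow(185, -1) = Rational(1, 185) ≈ 0.0054054)
Function('R')(D, u) = Mul(-1, u) (Function('R')(D, u) = Add(0, Mul(-1, u)) = Mul(-1, u))
Function('J')(K) = Mul(K, Add(-1, K)) (Function('J')(K) = Mul(K, Add(Mul(-1, Mul(K, Pow(K, -1))), K)) = Mul(K, Add(Mul(-1, 1), K)) = Mul(K, Add(-1, K)))
q = Add(4, Mul(I, Pow(24837, Rational(1, 2)))) (q = Add(4, Pow(Add(-2895, -21942), Rational(1, 2))) = Add(4, Pow(-24837, Rational(1, 2))) = Add(4, Mul(I, Pow(24837, Rational(1, 2)))) ≈ Add(4.0000, Mul(157.60, I)))
Add(Function('J')(Y), q) = Add(Mul(Rational(1, 185), Add(-1, Rational(1, 185))), Add(4, Mul(I, Pow(24837, Rational(1, 2))))) = Add(Mul(Rational(1, 185), Rational(-184, 185)), Add(4, Mul(I, Pow(24837, Rational(1, 2))))) = Add(Rational(-184, 34225), Add(4, Mul(I, Pow(24837, Rational(1, 2))))) = Add(Rational(136716, 34225), Mul(I, Pow(24837, Rational(1, 2))))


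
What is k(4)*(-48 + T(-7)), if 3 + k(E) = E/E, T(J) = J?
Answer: 110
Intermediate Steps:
k(E) = -2 (k(E) = -3 + E/E = -3 + 1 = -2)
k(4)*(-48 + T(-7)) = -2*(-48 - 7) = -2*(-55) = 110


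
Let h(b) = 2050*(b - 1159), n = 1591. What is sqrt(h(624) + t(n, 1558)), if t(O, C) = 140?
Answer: I*sqrt(1096610) ≈ 1047.2*I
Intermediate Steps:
h(b) = -2375950 + 2050*b (h(b) = 2050*(-1159 + b) = -2375950 + 2050*b)
sqrt(h(624) + t(n, 1558)) = sqrt((-2375950 + 2050*624) + 140) = sqrt((-2375950 + 1279200) + 140) = sqrt(-1096750 + 140) = sqrt(-1096610) = I*sqrt(1096610)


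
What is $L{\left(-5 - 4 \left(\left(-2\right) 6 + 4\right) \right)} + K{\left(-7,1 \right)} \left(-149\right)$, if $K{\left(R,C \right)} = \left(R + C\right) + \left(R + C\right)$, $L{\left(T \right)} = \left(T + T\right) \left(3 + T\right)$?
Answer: $3408$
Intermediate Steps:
$L{\left(T \right)} = 2 T \left(3 + T\right)$
$K{\left(R,C \right)} = 2 C + 2 R$ ($K{\left(R,C \right)} = \left(C + R\right) + \left(C + R\right) = 2 C + 2 R$)
$L{\left(-5 - 4 \left(\left(-2\right) 6 + 4\right) \right)} + K{\left(-7,1 \right)} \left(-149\right) = 2 \left(-5 - 4 \left(\left(-2\right) 6 + 4\right)\right) \left(3 - \left(5 + 4 \left(\left(-2\right) 6 + 4\right)\right)\right) + \left(2 \cdot 1 + 2 \left(-7\right)\right) \left(-149\right) = 2 \left(-5 - 4 \left(-12 + 4\right)\right) \left(3 - \left(5 + 4 \left(-12 + 4\right)\right)\right) + \left(2 - 14\right) \left(-149\right) = 2 \left(-5 - -32\right) \left(3 - -27\right) - -1788 = 2 \left(-5 + 32\right) \left(3 + \left(-5 + 32\right)\right) + 1788 = 2 \cdot 27 \left(3 + 27\right) + 1788 = 2 \cdot 27 \cdot 30 + 1788 = 1620 + 1788 = 3408$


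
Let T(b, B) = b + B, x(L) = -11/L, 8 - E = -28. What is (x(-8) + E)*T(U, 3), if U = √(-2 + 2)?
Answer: 897/8 ≈ 112.13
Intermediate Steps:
E = 36 (E = 8 - 1*(-28) = 8 + 28 = 36)
U = 0 (U = √0 = 0)
T(b, B) = B + b
(x(-8) + E)*T(U, 3) = (-11/(-8) + 36)*(3 + 0) = (-11*(-⅛) + 36)*3 = (11/8 + 36)*3 = (299/8)*3 = 897/8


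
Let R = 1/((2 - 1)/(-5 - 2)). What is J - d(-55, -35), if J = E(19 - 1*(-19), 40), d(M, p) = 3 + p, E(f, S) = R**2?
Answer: 81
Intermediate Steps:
R = -7 (R = 1/(1/(-7)) = 1/(1*(-1/7)) = 1/(-1/7) = 1*(-7) = -7)
E(f, S) = 49 (E(f, S) = (-7)**2 = 49)
J = 49
J - d(-55, -35) = 49 - (3 - 35) = 49 - 1*(-32) = 49 + 32 = 81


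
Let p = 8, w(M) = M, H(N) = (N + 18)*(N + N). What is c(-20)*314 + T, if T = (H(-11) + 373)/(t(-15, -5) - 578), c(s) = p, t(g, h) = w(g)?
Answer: 1489397/593 ≈ 2511.6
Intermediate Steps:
H(N) = 2*N*(18 + N) (H(N) = (18 + N)*(2*N) = 2*N*(18 + N))
t(g, h) = g
c(s) = 8
T = -219/593 (T = (2*(-11)*(18 - 11) + 373)/(-15 - 578) = (2*(-11)*7 + 373)/(-593) = (-154 + 373)*(-1/593) = 219*(-1/593) = -219/593 ≈ -0.36931)
c(-20)*314 + T = 8*314 - 219/593 = 2512 - 219/593 = 1489397/593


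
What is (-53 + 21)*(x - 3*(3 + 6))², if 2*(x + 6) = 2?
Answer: -32768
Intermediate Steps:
x = -5 (x = -6 + (½)*2 = -6 + 1 = -5)
(-53 + 21)*(x - 3*(3 + 6))² = (-53 + 21)*(-5 - 3*(3 + 6))² = -32*(-5 - 3*9)² = -32*(-5 - 27)² = -32*(-32)² = -32*1024 = -32768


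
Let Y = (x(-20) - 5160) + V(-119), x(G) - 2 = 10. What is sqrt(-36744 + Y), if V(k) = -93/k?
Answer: 3*I*sqrt(65913505)/119 ≈ 204.67*I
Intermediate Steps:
x(G) = 12 (x(G) = 2 + 10 = 12)
Y = -612519/119 (Y = (12 - 5160) - 93/(-119) = -5148 - 93*(-1/119) = -5148 + 93/119 = -612519/119 ≈ -5147.2)
sqrt(-36744 + Y) = sqrt(-36744 - 612519/119) = sqrt(-4985055/119) = 3*I*sqrt(65913505)/119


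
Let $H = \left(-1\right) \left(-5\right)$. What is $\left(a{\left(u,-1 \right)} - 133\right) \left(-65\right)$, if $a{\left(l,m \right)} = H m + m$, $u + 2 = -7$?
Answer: $9035$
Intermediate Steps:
$u = -9$ ($u = -2 - 7 = -9$)
$H = 5$
$a{\left(l,m \right)} = 6 m$ ($a{\left(l,m \right)} = 5 m + m = 6 m$)
$\left(a{\left(u,-1 \right)} - 133\right) \left(-65\right) = \left(6 \left(-1\right) - 133\right) \left(-65\right) = \left(-6 - 133\right) \left(-65\right) = \left(-139\right) \left(-65\right) = 9035$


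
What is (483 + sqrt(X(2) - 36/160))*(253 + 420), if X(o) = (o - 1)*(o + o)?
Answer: 325059 + 673*sqrt(1510)/20 ≈ 3.2637e+5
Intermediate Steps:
X(o) = 2*o*(-1 + o) (X(o) = (-1 + o)*(2*o) = 2*o*(-1 + o))
(483 + sqrt(X(2) - 36/160))*(253 + 420) = (483 + sqrt(2*2*(-1 + 2) - 36/160))*(253 + 420) = (483 + sqrt(2*2*1 - 36*1/160))*673 = (483 + sqrt(4 - 9/40))*673 = (483 + sqrt(151/40))*673 = (483 + sqrt(1510)/20)*673 = 325059 + 673*sqrt(1510)/20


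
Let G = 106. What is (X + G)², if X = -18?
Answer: 7744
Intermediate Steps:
(X + G)² = (-18 + 106)² = 88² = 7744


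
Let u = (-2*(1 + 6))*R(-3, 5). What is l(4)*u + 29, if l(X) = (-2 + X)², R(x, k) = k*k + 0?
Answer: -1371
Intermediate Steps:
R(x, k) = k² (R(x, k) = k² + 0 = k²)
u = -350 (u = -2*(1 + 6)*5² = -2*7*25 = -14*25 = -350)
l(4)*u + 29 = (-2 + 4)²*(-350) + 29 = 2²*(-350) + 29 = 4*(-350) + 29 = -1400 + 29 = -1371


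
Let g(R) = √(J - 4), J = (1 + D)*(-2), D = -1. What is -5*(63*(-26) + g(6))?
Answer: 8190 - 10*I ≈ 8190.0 - 10.0*I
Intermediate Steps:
J = 0 (J = (1 - 1)*(-2) = 0*(-2) = 0)
g(R) = 2*I (g(R) = √(0 - 4) = √(-4) = 2*I)
-5*(63*(-26) + g(6)) = -5*(63*(-26) + 2*I) = -5*(-1638 + 2*I) = 8190 - 10*I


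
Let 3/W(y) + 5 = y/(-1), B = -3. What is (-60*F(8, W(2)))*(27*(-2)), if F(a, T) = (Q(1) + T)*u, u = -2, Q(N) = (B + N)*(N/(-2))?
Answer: -25920/7 ≈ -3702.9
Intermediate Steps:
Q(N) = -N*(-3 + N)/2 (Q(N) = (-3 + N)*(N/(-2)) = (-3 + N)*(N*(-½)) = (-3 + N)*(-N/2) = -N*(-3 + N)/2)
W(y) = 3/(-5 - y) (W(y) = 3/(-5 + y/(-1)) = 3/(-5 + y*(-1)) = 3/(-5 - y))
F(a, T) = -2 - 2*T (F(a, T) = ((½)*1*(3 - 1*1) + T)*(-2) = ((½)*1*(3 - 1) + T)*(-2) = ((½)*1*2 + T)*(-2) = (1 + T)*(-2) = -2 - 2*T)
(-60*F(8, W(2)))*(27*(-2)) = (-60*(-2 - (-6)/(5 + 2)))*(27*(-2)) = -60*(-2 - (-6)/7)*(-54) = -60*(-2 - 2*(-3/7))*(-54) = -60*(-2 + 6/7)*(-54) = -60*(-8/7)*(-54) = (480/7)*(-54) = -25920/7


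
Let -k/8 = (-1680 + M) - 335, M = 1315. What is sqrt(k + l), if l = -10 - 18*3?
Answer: 4*sqrt(346) ≈ 74.404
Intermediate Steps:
l = -64 (l = -10 - 54 = -64)
k = 5600 (k = -8*((-1680 + 1315) - 335) = -8*(-365 - 335) = -8*(-700) = 5600)
sqrt(k + l) = sqrt(5600 - 64) = sqrt(5536) = 4*sqrt(346)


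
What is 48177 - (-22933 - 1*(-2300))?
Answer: 68810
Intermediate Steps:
48177 - (-22933 - 1*(-2300)) = 48177 - (-22933 + 2300) = 48177 - 1*(-20633) = 48177 + 20633 = 68810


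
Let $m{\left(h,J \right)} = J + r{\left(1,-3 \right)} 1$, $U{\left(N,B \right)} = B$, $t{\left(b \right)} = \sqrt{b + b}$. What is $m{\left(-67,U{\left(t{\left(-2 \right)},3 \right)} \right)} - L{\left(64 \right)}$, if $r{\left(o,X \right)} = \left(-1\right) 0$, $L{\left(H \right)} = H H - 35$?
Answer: $-4058$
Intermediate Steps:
$L{\left(H \right)} = -35 + H^{2}$ ($L{\left(H \right)} = H^{2} - 35 = -35 + H^{2}$)
$r{\left(o,X \right)} = 0$
$t{\left(b \right)} = \sqrt{2} \sqrt{b}$ ($t{\left(b \right)} = \sqrt{2 b} = \sqrt{2} \sqrt{b}$)
$m{\left(h,J \right)} = J$ ($m{\left(h,J \right)} = J + 0 \cdot 1 = J + 0 = J$)
$m{\left(-67,U{\left(t{\left(-2 \right)},3 \right)} \right)} - L{\left(64 \right)} = 3 - \left(-35 + 64^{2}\right) = 3 - \left(-35 + 4096\right) = 3 - 4061 = -4058$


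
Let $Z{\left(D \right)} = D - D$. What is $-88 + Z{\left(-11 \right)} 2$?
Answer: $-88$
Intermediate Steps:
$Z{\left(D \right)} = 0$
$-88 + Z{\left(-11 \right)} 2 = -88 + 0 \cdot 2 = -88 + 0 = -88$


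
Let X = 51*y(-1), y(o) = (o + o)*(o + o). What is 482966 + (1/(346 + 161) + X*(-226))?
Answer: 221489035/507 ≈ 4.3686e+5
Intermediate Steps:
y(o) = 4*o² (y(o) = (2*o)*(2*o) = 4*o²)
X = 204 (X = 51*(4*(-1)²) = 51*(4*1) = 51*4 = 204)
482966 + (1/(346 + 161) + X*(-226)) = 482966 + (1/(346 + 161) + 204*(-226)) = 482966 + (1/507 - 46104) = 482966 - 23374727/507 = 221489035/507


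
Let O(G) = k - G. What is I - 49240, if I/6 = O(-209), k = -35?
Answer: -48196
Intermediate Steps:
O(G) = -35 - G
I = 1044 (I = 6*(-35 - 1*(-209)) = 6*(-35 + 209) = 6*174 = 1044)
I - 49240 = 1044 - 49240 = -48196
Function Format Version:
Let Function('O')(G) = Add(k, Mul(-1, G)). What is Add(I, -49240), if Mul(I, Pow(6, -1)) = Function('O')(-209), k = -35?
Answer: -48196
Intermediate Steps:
Function('O')(G) = Add(-35, Mul(-1, G))
I = 1044 (I = Mul(6, Add(-35, Mul(-1, -209))) = Mul(6, Add(-35, 209)) = Mul(6, 174) = 1044)
Add(I, -49240) = Add(1044, -49240) = -48196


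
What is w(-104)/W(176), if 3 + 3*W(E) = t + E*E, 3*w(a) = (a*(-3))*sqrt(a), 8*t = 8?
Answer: 312*I*sqrt(26)/15487 ≈ 0.10272*I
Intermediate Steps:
t = 1 (t = (1/8)*8 = 1)
w(a) = -a**(3/2) (w(a) = ((a*(-3))*sqrt(a))/3 = ((-3*a)*sqrt(a))/3 = (-3*a**(3/2))/3 = -a**(3/2))
W(E) = -2/3 + E**2/3 (W(E) = -1 + (1 + E*E)/3 = -1 + (1 + E**2)/3 = -1 + (1/3 + E**2/3) = -2/3 + E**2/3)
w(-104)/W(176) = (-(-104)**(3/2))/(-2/3 + (1/3)*176**2) = (-(-208)*I*sqrt(26))/(-2/3 + (1/3)*30976) = (208*I*sqrt(26))/(-2/3 + 30976/3) = (208*I*sqrt(26))/(30974/3) = (208*I*sqrt(26))*(3/30974) = 312*I*sqrt(26)/15487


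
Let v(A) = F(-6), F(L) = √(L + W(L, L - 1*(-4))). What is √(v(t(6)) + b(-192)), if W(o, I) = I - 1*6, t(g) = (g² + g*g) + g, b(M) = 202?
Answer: √(202 + I*√14) ≈ 14.213 + 0.1316*I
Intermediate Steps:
t(g) = g + 2*g² (t(g) = (g² + g²) + g = 2*g² + g = g + 2*g²)
W(o, I) = -6 + I (W(o, I) = I - 6 = -6 + I)
F(L) = √(-2 + 2*L) (F(L) = √(L + (-6 + (L - 1*(-4)))) = √(L + (-6 + (L + 4))) = √(L + (-6 + (4 + L))) = √(L + (-2 + L)) = √(-2 + 2*L))
v(A) = I*√14 (v(A) = √(-2 + 2*(-6)) = √(-2 - 12) = √(-14) = I*√14)
√(v(t(6)) + b(-192)) = √(I*√14 + 202) = √(202 + I*√14)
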